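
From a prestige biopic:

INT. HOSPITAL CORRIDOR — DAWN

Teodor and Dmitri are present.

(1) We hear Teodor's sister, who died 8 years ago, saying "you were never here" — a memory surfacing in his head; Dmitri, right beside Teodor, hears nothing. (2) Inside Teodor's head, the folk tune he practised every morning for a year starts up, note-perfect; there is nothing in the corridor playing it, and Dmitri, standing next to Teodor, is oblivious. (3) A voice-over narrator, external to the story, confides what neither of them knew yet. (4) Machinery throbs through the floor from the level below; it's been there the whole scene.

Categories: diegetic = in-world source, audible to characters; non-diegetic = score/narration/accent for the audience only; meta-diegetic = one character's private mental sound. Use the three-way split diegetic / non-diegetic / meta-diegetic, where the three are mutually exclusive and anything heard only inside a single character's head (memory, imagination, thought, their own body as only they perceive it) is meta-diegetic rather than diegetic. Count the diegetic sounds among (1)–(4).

1

Sound (1): it's Teodor's recollection rendered as sound; the other character can't hear it, so meta-diegetic.
(2) is meta-diegetic: the music is a memory playing inside Teodor's mind alone; no real-world source, Dmitri can't hear it.
Sound (3): external voice-over — not a character, not heard by anyone in the scene, so non-diegetic.
(4) is diegetic: machinery is part of the location's real environment.
So 1 of the 4 is diegetic: (4).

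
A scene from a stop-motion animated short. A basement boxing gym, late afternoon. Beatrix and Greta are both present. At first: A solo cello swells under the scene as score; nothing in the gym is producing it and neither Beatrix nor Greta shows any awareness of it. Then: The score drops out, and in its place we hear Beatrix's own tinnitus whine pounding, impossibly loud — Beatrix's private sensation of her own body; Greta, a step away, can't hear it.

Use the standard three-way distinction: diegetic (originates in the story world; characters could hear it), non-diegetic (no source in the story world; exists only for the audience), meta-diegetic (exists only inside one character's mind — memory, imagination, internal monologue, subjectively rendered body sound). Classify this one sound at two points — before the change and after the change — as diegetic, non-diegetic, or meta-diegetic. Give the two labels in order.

Before the change: underscore with no in-world source, inaudible to the characters → non-diegetic.
After the change: the body sound is Beatrix's subjective perception alone — Greta can't hear it → meta-diegetic.

non-diegetic, meta-diegetic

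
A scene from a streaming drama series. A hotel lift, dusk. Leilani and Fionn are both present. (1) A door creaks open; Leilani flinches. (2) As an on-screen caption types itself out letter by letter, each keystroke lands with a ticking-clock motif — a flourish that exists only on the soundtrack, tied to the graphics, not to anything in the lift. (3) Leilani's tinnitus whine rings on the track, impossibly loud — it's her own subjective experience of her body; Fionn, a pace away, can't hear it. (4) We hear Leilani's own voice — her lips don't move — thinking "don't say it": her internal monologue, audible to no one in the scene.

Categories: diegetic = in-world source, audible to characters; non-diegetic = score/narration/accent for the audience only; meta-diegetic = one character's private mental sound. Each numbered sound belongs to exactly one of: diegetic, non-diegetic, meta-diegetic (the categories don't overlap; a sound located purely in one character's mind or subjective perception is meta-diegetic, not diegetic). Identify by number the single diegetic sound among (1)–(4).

(1) is diegetic: an in-world source (a door); characters could hear it.
Sound (2): it accompanies on-screen graphics, not anything inside the story world, so non-diegetic.
Sound (3): a subjective body sound — Leilani's private perception, inaudible to Fionn, so meta-diegetic.
(4) is meta-diegetic: Leilani's thought-voice: a private mental sound no other character can hear.
Only (1) is diegetic.

1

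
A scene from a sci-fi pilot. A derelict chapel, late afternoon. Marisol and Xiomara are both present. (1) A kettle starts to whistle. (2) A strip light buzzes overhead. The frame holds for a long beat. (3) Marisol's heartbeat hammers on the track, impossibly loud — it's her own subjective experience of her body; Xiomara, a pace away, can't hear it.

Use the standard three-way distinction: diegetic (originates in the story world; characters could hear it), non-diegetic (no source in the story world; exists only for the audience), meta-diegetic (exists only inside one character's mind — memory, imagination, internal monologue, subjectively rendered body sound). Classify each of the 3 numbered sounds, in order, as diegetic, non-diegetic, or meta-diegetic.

diegetic, diegetic, meta-diegetic

Sound (1): the sound comes from a kettle physically present in the location, so diegetic.
(2) it's the actual ambient sound of the location → diegetic.
Sound (3): point-of-audition from inside Marisol's body; not a sound in the room, so meta-diegetic.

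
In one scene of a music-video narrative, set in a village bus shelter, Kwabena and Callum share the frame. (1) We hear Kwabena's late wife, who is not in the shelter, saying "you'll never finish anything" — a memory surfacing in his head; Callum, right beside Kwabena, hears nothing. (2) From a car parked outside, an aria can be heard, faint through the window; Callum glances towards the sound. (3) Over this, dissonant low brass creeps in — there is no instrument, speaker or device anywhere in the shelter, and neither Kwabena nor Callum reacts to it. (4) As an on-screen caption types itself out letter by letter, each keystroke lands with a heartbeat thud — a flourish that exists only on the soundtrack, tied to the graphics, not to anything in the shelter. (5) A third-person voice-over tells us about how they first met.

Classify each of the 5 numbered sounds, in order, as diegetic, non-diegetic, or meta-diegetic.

(1) is meta-diegetic: a remembered line, private to Kwabena — not present in the room, not audible to Callum.
(2) is diegetic: off-screen diegetic: the source is out of frame but still in the story's space.
(3) is non-diegetic: it has no source in the story world and no character can hear it — it's underscore.
(4) the caption isn't part of the story world, so neither is the sound tied to it → non-diegetic.
(5) is non-diegetic: commentary laid over the scene from outside the fiction.

meta-diegetic, diegetic, non-diegetic, non-diegetic, non-diegetic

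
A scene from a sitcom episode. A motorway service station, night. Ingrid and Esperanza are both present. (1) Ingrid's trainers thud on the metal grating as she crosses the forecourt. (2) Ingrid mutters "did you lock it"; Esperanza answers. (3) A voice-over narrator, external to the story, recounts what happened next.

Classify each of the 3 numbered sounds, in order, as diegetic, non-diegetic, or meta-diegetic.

(1) is diegetic: it's the physical sound of Ingrid moving in the space.
Sound (2): on-screen dialogue — Ingrid speaks and Esperanza is there to hear, so diegetic.
Sound (3): external voice-over — not a character, not heard by anyone in the scene, so non-diegetic.

diegetic, diegetic, non-diegetic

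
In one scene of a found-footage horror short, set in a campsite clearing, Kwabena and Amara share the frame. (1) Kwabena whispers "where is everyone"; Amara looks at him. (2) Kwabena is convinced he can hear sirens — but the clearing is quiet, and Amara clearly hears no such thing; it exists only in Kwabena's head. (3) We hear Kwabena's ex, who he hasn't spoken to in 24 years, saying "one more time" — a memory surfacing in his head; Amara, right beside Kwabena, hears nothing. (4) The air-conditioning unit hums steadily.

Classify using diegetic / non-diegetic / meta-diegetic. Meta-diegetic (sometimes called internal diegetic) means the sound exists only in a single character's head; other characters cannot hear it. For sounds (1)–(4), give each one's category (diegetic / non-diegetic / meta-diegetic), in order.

diegetic, meta-diegetic, meta-diegetic, diegetic

Sound (1): on-screen dialogue — Kwabena speaks and Amara is there to hear, so diegetic.
Sound (2): the sound is imagined by Kwabena; nothing in the story world is producing it and Amara can't hear it, so meta-diegetic.
Sound (3): the voice is a memory playing only inside Kwabena's mind; Amara can't hear it, so meta-diegetic.
(4) is diegetic: it's the actual ambient sound of the location.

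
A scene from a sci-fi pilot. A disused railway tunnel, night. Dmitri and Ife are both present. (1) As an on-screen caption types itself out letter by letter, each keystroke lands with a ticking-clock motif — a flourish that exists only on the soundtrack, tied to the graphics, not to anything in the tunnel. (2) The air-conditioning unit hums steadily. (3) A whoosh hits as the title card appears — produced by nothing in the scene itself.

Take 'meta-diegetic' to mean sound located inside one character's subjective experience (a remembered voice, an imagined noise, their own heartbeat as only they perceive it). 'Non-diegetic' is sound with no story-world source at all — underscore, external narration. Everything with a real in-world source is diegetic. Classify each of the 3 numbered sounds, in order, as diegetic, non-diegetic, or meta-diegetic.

non-diegetic, diegetic, non-diegetic

Sound (1): it accompanies on-screen graphics, not anything inside the story world, so non-diegetic.
Sound (2): it's the actual ambient sound of the location, so diegetic.
Sound (3): an editorial stinger — it belongs to the cut, not the story world, so non-diegetic.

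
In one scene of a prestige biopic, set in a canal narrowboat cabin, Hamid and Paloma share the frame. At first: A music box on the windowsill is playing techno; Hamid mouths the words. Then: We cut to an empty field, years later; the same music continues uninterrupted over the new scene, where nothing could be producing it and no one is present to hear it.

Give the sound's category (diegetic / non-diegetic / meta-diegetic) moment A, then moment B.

diegetic, non-diegetic

Moment A: a music box is a real in-scene source and Hamid reacts to it → diegetic.
Moment B: there is no longer any in-world source and no one can hear it — it has become underscore → non-diegetic.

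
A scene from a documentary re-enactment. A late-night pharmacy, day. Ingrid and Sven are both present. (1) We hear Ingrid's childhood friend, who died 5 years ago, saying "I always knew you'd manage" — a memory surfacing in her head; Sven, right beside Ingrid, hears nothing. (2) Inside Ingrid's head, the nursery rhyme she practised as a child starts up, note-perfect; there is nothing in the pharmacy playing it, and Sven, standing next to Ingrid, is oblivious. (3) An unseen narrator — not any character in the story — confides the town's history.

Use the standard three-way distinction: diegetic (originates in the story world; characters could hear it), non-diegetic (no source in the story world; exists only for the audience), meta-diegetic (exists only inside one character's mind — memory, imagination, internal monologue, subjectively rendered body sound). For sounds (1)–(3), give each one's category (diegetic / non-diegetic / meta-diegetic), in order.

meta-diegetic, meta-diegetic, non-diegetic

Sound (1): it's Ingrid's recollection rendered as sound; the other character can't hear it, so meta-diegetic.
(2) remembered music, private to Ingrid — Sven is oblivious because it isn't in the room → meta-diegetic.
(3) external voice-over — not a character, not heard by anyone in the scene → non-diegetic.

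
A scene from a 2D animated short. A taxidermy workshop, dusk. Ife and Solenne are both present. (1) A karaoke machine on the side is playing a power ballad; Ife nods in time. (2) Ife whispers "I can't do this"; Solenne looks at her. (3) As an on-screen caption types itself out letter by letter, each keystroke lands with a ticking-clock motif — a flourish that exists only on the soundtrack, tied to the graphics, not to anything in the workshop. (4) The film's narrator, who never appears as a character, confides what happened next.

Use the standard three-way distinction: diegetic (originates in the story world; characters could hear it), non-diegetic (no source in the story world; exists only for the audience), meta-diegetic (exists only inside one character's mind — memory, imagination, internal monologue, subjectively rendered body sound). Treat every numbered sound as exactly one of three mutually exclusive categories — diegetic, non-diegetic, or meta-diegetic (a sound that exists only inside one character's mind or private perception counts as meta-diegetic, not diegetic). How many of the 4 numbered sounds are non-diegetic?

(1) a karaoke machine is a physical source in the scene and Ife reacts to it → diegetic.
Sound (2): spoken by a character present in the story world, so diegetic.
Sound (3): the caption isn't part of the story world, so neither is the sound tied to it, so non-diegetic.
Sound (4): external voice-over — not a character, not heard by anyone in the scene, so non-diegetic.
Non-diegetic: (3), (4) — that's 2.

2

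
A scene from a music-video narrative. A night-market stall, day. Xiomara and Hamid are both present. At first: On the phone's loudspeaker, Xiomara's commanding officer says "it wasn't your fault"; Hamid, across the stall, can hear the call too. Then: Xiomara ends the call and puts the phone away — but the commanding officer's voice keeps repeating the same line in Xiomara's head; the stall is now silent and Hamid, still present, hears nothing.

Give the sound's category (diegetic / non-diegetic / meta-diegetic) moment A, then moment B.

Moment A: the loudspeaker is an in-world source; both Xiomara and Hamid hear the call → diegetic.
Moment B: with the phone off, the voice continues only as Xiomara's private mental replay — Hamid can't hear it → meta-diegetic.

diegetic, meta-diegetic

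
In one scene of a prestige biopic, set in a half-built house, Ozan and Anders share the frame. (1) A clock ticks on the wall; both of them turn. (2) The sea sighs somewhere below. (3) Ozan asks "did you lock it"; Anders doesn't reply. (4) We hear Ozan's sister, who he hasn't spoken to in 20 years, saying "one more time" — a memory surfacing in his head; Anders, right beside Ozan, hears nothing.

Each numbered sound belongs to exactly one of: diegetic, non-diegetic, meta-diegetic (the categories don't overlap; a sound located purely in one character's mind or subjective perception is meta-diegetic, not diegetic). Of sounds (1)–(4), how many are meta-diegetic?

1

(1) the sound comes from a clock physically present in the location → diegetic.
Sound (2): ambient/room sound belonging to the story's physical space, so diegetic.
(3) on-screen dialogue — Ozan speaks and Anders is there to hear → diegetic.
Sound (4): the voice is a memory playing only inside Ozan's mind; Anders can't hear it, so meta-diegetic.
So 1 of the 4 is meta-diegetic: (4).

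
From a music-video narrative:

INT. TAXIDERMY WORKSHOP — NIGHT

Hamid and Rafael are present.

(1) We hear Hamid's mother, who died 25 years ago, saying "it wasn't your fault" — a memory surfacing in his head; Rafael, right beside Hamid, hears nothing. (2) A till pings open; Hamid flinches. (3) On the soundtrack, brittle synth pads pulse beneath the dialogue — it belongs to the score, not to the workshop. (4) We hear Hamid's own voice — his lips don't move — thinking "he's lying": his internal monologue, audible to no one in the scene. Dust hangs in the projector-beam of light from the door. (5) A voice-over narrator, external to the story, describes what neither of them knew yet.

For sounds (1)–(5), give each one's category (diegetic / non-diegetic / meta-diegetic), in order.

meta-diegetic, diegetic, non-diegetic, meta-diegetic, non-diegetic

Sound (1): the voice is a memory playing only inside Hamid's mind; Rafael can't hear it, so meta-diegetic.
Sound (2): the sound comes from a till physically present in the location, so diegetic.
Sound (3): it has no source in the story world and no character can hear it — it's underscore, so non-diegetic.
Sound (4): it's Hamid's unspoken thought, heard only by the audience via his subjectivity, so meta-diegetic.
(5) is non-diegetic: the narrator exists outside the story world, addressing only the audience.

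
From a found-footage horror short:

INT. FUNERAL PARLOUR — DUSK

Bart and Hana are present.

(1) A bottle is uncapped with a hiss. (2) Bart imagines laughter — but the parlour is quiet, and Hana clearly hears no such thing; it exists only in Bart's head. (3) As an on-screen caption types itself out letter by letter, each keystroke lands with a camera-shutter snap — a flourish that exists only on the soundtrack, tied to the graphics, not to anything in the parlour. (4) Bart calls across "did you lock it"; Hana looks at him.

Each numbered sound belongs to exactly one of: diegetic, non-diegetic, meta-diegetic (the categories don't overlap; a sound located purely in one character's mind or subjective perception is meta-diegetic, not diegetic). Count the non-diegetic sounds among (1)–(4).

1

Sound (1): a bottle is a real object/event in the scene's world, so diegetic.
(2) is meta-diegetic: subjective to Bart: the parlour is silent and Hana hears nothing.
Sound (3): it accompanies on-screen graphics, not anything inside the story world, so non-diegetic.
(4) is diegetic: on-screen dialogue — Bart speaks and Hana is there to hear.
So 1 of the 4 is non-diegetic: (3).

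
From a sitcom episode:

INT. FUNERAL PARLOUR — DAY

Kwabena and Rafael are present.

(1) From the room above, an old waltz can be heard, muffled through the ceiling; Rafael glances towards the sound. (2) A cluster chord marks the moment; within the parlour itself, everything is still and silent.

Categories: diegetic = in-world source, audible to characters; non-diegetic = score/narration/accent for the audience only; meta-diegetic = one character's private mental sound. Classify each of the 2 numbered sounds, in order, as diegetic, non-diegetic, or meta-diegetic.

(1) the music has an off-screen but real-world source and a character hears it → diegetic.
(2) an editorial stinger — it belongs to the cut, not the story world → non-diegetic.

diegetic, non-diegetic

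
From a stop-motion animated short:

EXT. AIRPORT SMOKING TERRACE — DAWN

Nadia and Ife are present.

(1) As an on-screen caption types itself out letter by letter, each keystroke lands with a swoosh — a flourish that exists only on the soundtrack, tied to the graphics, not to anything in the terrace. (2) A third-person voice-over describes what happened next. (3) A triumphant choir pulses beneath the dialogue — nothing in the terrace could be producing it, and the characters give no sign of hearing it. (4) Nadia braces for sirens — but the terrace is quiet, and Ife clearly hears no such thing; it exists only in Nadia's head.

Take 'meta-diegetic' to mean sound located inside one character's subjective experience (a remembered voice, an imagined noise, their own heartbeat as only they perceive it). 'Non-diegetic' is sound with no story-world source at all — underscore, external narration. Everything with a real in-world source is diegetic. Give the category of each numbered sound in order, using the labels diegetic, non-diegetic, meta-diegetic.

non-diegetic, non-diegetic, non-diegetic, meta-diegetic

Sound (1): sound married to a title/caption — outside the diegesis by definition, so non-diegetic.
(2) external voice-over — not a character, not heard by anyone in the scene → non-diegetic.
(3) is non-diegetic: score with no on-screen or off-screen source; it exists for the audience alone.
Sound (4): Nadia alone 'hears' it — an imagined sound, not present in the space, so meta-diegetic.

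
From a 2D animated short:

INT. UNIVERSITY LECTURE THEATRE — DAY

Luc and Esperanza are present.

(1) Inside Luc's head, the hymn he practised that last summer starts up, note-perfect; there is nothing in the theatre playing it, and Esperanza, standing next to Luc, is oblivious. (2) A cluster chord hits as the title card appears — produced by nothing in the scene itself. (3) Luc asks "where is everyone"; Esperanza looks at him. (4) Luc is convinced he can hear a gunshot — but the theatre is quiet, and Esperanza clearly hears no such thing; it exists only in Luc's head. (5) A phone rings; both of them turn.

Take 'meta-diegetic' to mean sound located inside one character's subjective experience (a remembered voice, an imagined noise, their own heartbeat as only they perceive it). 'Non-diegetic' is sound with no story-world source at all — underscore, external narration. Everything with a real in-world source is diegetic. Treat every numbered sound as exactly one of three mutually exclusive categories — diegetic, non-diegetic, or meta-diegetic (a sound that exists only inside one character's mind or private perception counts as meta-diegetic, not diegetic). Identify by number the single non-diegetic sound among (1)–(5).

2

(1) is meta-diegetic: remembered music, private to Luc — Esperanza is oblivious because it isn't in the room.
Sound (2): it's a sound-design accent with no in-world source; no one in the scene can hear it, so non-diegetic.
(3) is diegetic: spoken by a character present in the story world.
(4) is meta-diegetic: subjective to Luc: the theatre is silent and Esperanza hears nothing.
(5) is diegetic: an in-world source (a phone); characters could hear it.
Only (2) is non-diegetic.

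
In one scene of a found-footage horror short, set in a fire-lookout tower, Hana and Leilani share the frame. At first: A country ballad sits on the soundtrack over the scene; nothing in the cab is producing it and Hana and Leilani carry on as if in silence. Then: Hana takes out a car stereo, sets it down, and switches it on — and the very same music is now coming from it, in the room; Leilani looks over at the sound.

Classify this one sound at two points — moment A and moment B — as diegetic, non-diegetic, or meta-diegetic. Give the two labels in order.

Moment A: no in-world source exists and no character can hear it — underscore → non-diegetic.
Moment B: a car stereo is now a real source in the story world and the characters hear it → diegetic.

non-diegetic, diegetic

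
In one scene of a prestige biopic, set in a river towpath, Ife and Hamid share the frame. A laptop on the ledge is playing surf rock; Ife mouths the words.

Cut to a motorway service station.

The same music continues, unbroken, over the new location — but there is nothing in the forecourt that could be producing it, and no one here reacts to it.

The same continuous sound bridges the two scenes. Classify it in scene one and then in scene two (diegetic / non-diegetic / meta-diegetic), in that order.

Scene one: a laptop is an on-screen source and Ife reacts to it → diegetic.
Scene two: there is no source in the forecourt and no one hears it — it's now underscore → non-diegetic.

diegetic, non-diegetic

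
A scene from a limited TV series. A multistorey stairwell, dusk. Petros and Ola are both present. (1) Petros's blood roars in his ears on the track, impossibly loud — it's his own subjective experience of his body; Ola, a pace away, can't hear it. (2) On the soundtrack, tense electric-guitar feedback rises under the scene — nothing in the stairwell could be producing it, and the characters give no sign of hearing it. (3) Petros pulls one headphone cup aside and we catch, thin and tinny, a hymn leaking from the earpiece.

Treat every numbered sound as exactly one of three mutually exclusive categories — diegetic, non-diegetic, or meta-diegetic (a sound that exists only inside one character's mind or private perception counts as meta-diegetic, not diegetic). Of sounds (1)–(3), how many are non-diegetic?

1

(1) is meta-diegetic: point-of-audition from inside Petros's body; not a sound in the room.
Sound (2): score with no on-screen or off-screen source; it exists for the audience alone, so non-diegetic.
Sound (3): the earpiece is a real device on Petros's head — source music, so diegetic.
So 1 of the 3 is non-diegetic: (2).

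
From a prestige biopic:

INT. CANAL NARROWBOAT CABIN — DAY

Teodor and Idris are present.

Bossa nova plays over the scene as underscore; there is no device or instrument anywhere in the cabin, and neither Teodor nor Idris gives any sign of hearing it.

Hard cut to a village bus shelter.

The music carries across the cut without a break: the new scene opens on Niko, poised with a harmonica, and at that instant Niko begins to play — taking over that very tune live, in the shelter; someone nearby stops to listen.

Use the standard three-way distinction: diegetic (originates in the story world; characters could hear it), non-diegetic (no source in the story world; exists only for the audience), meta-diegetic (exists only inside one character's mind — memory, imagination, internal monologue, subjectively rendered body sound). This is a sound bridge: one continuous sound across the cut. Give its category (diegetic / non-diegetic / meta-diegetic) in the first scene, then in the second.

Scene one: there's no in-world source anywhere and no character hears it — underscore for the audience only → non-diegetic.
Scene two: from the moment Niko starts playing, the tune is being performed on a harmonica inside the story world and another character hears it → diegetic.

non-diegetic, diegetic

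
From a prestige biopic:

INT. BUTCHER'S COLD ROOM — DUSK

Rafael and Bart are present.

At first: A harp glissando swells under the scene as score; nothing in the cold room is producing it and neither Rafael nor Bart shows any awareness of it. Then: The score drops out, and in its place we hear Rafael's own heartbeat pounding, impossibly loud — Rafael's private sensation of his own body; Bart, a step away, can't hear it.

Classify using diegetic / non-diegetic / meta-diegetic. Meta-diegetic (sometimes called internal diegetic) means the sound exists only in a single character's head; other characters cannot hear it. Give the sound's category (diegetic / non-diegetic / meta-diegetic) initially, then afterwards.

non-diegetic, meta-diegetic

Initially: underscore with no in-world source, inaudible to the characters → non-diegetic.
Afterwards: the body sound is Rafael's subjective perception alone — Bart can't hear it → meta-diegetic.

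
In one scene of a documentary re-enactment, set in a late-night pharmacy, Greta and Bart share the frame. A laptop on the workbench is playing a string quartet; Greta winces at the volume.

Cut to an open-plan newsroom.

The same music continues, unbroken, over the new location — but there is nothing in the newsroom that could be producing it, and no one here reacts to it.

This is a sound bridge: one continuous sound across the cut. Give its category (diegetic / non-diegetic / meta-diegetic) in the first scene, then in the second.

diegetic, non-diegetic

Scene one: a laptop is an on-screen source and Greta reacts to it → diegetic.
Scene two: there is no source in the newsroom and no one hears it — it's now underscore → non-diegetic.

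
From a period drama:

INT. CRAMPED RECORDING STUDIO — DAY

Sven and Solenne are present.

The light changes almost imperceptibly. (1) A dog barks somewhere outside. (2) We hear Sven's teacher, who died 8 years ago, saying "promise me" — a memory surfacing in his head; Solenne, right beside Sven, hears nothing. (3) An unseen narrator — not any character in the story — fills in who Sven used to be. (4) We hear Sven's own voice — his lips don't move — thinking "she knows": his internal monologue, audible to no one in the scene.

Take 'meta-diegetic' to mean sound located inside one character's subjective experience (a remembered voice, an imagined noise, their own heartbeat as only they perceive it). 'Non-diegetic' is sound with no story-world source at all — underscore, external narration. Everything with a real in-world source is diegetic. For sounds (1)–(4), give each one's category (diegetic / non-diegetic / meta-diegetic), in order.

(1) is diegetic: the sound comes from a dog physically present in the location.
Sound (2): the voice is a memory playing only inside Sven's mind; Solenne can't hear it, so meta-diegetic.
Sound (3): external voice-over — not a character, not heard by anyone in the scene, so non-diegetic.
Sound (4): internal monologue — inside Sven's mind, not spoken into the scene, so meta-diegetic.

diegetic, meta-diegetic, non-diegetic, meta-diegetic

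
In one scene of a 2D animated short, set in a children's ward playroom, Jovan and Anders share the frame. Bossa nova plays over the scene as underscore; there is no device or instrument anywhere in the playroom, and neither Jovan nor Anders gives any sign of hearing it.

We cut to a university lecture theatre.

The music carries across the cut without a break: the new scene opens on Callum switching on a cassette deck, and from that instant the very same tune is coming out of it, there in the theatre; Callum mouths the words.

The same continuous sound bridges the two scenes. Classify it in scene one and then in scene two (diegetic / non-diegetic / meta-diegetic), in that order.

non-diegetic, diegetic

Scene one: there's no in-world source anywhere and no character hears it — underscore for the audience only → non-diegetic.
Scene two: once Callum turns on a cassette deck, the music has a real source in the story world and Callum reacts to it → diegetic.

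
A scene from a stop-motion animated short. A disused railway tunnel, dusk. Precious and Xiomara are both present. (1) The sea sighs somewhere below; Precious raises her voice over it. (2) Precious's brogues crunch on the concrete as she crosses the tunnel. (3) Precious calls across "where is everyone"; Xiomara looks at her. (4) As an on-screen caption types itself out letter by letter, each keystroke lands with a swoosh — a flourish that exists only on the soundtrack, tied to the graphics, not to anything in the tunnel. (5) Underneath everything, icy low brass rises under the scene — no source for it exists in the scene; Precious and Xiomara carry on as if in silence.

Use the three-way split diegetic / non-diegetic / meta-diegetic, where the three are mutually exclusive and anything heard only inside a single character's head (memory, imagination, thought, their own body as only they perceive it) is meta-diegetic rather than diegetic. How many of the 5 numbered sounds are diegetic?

Sound (1): ambient/room sound belonging to the story's physical space, so diegetic.
(2) Precious's footsteps are produced in the story world → diegetic.
Sound (3): Precious is a character speaking aloud in the scene, so diegetic.
(4) is non-diegetic: sound married to a title/caption — outside the diegesis by definition.
Sound (5): nothing in the tunnel produces it and the characters don't hear it — pure soundtrack, so non-diegetic.
So 3 of the 5 are diegetic: (1), (2), (3).

3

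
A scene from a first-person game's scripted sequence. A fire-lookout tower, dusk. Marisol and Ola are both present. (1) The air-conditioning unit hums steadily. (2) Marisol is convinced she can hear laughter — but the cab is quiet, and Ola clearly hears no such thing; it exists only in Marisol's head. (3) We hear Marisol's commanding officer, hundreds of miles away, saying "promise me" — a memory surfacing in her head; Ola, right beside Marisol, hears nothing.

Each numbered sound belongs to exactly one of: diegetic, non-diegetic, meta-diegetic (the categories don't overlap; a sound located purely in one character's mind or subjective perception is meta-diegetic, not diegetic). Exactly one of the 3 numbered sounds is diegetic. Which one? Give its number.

Sound (1): ambient/room sound belonging to the story's physical space, so diegetic.
(2) is meta-diegetic: Marisol alone 'hears' it — an imagined sound, not present in the space.
(3) it's Marisol's recollection rendered as sound; the other character can't hear it → meta-diegetic.
Only (1) is diegetic.

1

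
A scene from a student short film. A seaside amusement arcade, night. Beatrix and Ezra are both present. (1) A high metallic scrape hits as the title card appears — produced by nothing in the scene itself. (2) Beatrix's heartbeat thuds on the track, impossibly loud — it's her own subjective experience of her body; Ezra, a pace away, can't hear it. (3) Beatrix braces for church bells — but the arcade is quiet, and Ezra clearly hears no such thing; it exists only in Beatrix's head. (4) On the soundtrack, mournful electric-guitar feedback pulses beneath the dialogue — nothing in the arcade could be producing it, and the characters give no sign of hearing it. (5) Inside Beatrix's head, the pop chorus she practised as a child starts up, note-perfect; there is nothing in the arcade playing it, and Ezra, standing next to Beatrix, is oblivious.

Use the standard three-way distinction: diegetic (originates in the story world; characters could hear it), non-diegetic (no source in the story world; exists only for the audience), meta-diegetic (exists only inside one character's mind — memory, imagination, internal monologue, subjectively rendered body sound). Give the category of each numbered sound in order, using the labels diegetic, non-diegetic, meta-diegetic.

non-diegetic, meta-diegetic, meta-diegetic, non-diegetic, meta-diegetic

Sound (1): nothing in the scene produces it; it's an accent added for the audience, so non-diegetic.
(2) it's Beatrix's internal bodily sensation rendered as sound; only Beatrix 'hears' it → meta-diegetic.
Sound (3): the sound is imagined by Beatrix; nothing in the story world is producing it and Ezra can't hear it, so meta-diegetic.
(4) is non-diegetic: it has no source in the story world and no character can hear it — it's underscore.
(5) the music is a memory playing inside Beatrix's mind alone; no real-world source, Ezra can't hear it → meta-diegetic.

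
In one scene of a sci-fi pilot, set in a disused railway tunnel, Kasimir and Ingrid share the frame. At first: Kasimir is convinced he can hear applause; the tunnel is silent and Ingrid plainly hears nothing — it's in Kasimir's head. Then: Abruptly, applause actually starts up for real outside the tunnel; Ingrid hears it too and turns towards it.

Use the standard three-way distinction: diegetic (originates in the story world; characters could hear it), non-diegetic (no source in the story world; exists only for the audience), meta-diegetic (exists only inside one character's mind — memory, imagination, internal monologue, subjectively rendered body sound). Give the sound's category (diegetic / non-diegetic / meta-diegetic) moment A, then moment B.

meta-diegetic, diegetic

Moment A: only Kasimir 'hears' it — imagined, in his mind → meta-diegetic.
Moment B: now there's a real external source and Ingrid hears it too — in the story world → diegetic.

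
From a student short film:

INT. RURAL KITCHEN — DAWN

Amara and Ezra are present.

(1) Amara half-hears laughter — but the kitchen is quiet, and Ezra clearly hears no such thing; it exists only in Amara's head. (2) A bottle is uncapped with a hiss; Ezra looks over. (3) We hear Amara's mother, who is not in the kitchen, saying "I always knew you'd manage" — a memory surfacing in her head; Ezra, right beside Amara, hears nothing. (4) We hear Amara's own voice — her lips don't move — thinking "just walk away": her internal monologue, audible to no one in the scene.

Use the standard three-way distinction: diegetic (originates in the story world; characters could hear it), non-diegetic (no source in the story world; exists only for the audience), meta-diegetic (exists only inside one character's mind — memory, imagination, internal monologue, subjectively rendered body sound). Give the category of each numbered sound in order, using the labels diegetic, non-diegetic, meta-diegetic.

meta-diegetic, diegetic, meta-diegetic, meta-diegetic

Sound (1): Amara alone 'hears' it — an imagined sound, not present in the space, so meta-diegetic.
(2) is diegetic: a bottle is a real object/event in the scene's world.
(3) it's Amara's recollection rendered as sound; the other character can't hear it → meta-diegetic.
Sound (4): internal monologue — inside Amara's mind, not spoken into the scene, so meta-diegetic.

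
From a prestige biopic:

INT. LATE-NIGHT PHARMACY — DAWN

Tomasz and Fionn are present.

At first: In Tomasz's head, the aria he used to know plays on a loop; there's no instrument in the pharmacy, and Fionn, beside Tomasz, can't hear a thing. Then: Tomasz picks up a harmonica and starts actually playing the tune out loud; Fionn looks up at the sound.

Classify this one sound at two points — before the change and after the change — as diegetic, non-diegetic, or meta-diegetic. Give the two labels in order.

meta-diegetic, diegetic

Before the change: the tune exists only as Tomasz's private memory; Fionn can't hear it → meta-diegetic.
After the change: Tomasz is now producing it live on a harmonica, in the room, and Fionn hears it → diegetic.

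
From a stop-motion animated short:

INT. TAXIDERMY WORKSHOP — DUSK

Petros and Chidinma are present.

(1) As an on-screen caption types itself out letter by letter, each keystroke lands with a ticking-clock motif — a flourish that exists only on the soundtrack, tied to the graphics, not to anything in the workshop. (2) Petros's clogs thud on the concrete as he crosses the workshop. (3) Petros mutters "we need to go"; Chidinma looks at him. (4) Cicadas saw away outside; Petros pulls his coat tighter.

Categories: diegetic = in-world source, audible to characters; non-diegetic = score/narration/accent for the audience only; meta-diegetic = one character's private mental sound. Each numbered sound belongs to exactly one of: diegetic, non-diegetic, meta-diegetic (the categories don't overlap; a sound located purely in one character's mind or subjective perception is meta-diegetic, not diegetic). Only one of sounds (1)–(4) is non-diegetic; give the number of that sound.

1

(1) is non-diegetic: it accompanies on-screen graphics, not anything inside the story world.
(2) is diegetic: it's the physical sound of Petros moving in the space.
(3) on-screen dialogue — Petros speaks and Chidinma is there to hear → diegetic.
(4) is diegetic: cicadas is part of the location's real environment.
Only (1) is non-diegetic.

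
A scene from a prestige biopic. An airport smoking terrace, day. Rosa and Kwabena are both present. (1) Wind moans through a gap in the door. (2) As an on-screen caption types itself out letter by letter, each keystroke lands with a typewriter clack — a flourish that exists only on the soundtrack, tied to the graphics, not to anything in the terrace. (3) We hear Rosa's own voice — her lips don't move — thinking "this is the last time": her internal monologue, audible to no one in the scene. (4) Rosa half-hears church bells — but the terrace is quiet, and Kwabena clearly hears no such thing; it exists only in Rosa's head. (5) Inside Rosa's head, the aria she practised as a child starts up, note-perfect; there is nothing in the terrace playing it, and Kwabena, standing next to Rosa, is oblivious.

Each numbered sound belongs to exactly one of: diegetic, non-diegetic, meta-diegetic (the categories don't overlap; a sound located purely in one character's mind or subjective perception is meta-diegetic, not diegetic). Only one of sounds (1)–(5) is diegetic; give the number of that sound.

1

Sound (1): wind is part of the location's real environment, so diegetic.
(2) is non-diegetic: it accompanies on-screen graphics, not anything inside the story world.
(3) it's Rosa's unspoken thought, heard only by the audience via her subjectivity → meta-diegetic.
(4) Rosa alone 'hears' it — an imagined sound, not present in the space → meta-diegetic.
(5) it lives in Rosa's subjectivity, not in the terrace → meta-diegetic.
Only (1) is diegetic.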